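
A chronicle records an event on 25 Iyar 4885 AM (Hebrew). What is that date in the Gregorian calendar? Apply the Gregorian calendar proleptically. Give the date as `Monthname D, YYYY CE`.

May 7, 1125 CE

Both dates share Julian Day Number 2132084; in the Gregorian calendar that is 7 May 1125 CE.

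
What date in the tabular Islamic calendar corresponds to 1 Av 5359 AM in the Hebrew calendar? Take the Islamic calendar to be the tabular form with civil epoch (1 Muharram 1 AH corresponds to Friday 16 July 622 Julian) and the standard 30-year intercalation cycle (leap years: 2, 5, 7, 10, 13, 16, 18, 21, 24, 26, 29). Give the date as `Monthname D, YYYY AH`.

The source date corresponds to 23 July 1599 in the Gregorian calendar (JDN 2305286).
That day falls on 29 Dhu al-Hijjah 1007 AH in the tabular Islamic calendar.

Dhu al-Hijjah 29, 1007 AH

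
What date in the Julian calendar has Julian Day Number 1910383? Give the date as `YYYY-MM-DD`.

0518-05-06

JDN 1910383 is 8 May 518 in the proleptic Gregorian calendar.
In the Julian calendar that day is 0518-05-06.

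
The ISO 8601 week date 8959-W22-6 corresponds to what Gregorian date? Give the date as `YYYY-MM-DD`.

8959-06-02

ISO week 1 of 8959 is the week containing the first Thursday of 8959.
Week 22, day 6 (Saturday) lands on 8959-06-02.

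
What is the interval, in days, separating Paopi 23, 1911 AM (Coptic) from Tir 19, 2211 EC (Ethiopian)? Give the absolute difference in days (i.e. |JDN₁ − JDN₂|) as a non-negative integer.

First date → JDN 2522709; second date → JDN 2531561.
The interval is |2522709 − 2531561| = 8852 days.

8852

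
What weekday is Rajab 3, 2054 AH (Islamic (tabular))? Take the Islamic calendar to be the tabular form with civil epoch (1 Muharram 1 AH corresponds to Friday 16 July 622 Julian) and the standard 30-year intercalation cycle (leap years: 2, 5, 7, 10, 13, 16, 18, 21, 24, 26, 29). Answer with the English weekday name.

This is JDN 2676134 (27 November 2614 Gregorian).
JDN 2676134 mod 7 = 6, and JDN 0 was a Monday, so this is a Sunday.

Sunday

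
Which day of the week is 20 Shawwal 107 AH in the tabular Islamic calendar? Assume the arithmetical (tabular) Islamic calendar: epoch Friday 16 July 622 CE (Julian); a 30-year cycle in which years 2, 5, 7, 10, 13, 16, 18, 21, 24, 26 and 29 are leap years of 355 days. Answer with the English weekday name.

This is JDN 1986288 (4 March 726 Gregorian).
Since JDN mod 7 = 3 (0 = Monday), the day is Thursday.

Thursday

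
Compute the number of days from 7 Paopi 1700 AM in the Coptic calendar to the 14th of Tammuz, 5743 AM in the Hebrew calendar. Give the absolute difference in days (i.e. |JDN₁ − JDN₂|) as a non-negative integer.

First date → JDN 2445626; second date → JDN 2445511.
The interval is |2445626 − 2445511| = 115 days.

115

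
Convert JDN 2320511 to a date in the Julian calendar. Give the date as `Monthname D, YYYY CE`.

The Gregorian equivalent of JDN 2320511 is 29 March 1641.
In the Julian calendar that day is March 19, 1641 CE.

March 19, 1641 CE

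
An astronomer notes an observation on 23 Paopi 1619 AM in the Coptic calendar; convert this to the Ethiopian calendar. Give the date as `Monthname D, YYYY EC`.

Tikimt 23, 1895 EC

The source date corresponds to 2 November 1902 in the Gregorian calendar (JDN 2416056).
That day falls on 23 Tikimt 1895 EC in the Ethiopian calendar.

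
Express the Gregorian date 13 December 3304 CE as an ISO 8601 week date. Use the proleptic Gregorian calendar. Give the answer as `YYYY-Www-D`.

3304-W50-6

The weekday is Saturday (ISO weekday 6).
That Saturday belongs to ISO week 50 of ISO year 3304.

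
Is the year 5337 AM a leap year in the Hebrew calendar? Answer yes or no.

yes

Hebrew year 5337 is year 17 of its 19-year Metonic cycle; leap years are at positions 3, 6, 8, 11, 14, 17, 19, so it is a leap year (13 months).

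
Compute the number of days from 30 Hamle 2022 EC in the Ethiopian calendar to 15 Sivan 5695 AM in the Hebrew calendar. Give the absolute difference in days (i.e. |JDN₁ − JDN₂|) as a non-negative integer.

JDN of the first date = 2462720.
JDN of the second date = 2427970.
|2427970 − 2462720| = 34750.

34750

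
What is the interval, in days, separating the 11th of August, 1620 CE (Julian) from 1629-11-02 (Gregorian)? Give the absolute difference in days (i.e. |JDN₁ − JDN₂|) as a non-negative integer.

3360

First date → JDN 2312986; second date → JDN 2316346.
The interval is |2312986 − 2316346| = 3360 days.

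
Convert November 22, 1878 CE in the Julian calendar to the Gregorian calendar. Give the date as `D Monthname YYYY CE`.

4 December 1878 CE

The Julian–Gregorian offset here is 12 days (Julian trailing).
22 November 1878 Julian + 12 days → 4 December 1878 Gregorian.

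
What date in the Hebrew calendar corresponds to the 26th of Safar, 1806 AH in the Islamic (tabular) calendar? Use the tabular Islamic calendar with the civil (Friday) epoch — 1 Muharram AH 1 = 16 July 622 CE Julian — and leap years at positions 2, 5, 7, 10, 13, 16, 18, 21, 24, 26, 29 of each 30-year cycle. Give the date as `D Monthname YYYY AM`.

26 Kislev 6134 AM

Both dates share Julian Day Number 2588127; in the Hebrew calendar that is 26 Kislev 6134 AM.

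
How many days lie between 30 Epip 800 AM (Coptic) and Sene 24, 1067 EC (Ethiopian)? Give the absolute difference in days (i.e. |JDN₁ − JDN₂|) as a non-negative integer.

JDN of the first date = 2117194.
JDN of the second date = 2113870.
|2113870 − 2117194| = 3324.

3324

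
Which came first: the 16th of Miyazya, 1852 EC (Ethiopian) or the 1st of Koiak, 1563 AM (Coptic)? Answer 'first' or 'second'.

second

The two dates have Julian Day Numbers 2400524 and 2395640 respectively.
Since 2395640 < 2400524, the second date comes first.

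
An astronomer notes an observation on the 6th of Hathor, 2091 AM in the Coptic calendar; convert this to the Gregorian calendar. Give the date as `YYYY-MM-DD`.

2374-11-18

Both dates share Julian Day Number 2588467; in the Gregorian calendar that is 18 November 2374 CE.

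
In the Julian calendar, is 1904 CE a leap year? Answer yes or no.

1904 mod 4 = 0, so it is a leap year in the Julian calendar.

yes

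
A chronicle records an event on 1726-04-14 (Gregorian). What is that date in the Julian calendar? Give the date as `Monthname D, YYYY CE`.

At this point the Julian calendar is 11 days behind the Gregorian.
14 April 1726 Gregorian − 11 days → 3 April 1726 Julian.

April 3, 1726 CE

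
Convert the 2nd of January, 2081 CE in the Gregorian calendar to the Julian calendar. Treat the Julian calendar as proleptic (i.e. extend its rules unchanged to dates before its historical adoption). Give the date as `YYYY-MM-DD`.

2080-12-20

For dates in this range the Gregorian date is 13 days ahead of the Julian.
2 January 2081 Gregorian − 13 days → 20 December 2080 Julian.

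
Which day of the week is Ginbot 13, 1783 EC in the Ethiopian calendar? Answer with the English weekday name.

Equivalently 19 May 1791 Gregorian, JDN 2375348.
2375348 ≡ 3 (mod 7); counting from Monday = 0 gives Thursday.

Thursday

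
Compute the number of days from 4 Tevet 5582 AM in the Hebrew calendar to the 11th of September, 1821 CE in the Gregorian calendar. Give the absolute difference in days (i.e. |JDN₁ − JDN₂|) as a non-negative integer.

JDN of the first date = 2386528.
JDN of the second date = 2386420.
|2386420 − 2386528| = 108.

108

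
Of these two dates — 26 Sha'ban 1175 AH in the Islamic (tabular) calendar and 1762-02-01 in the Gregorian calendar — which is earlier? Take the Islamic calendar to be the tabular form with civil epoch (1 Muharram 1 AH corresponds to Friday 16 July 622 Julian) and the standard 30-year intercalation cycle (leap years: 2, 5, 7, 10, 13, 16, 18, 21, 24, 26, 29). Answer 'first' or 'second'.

second

The two dates have Julian Day Numbers 2364698 and 2364649 respectively.
Since 2364649 < 2364698, the second date comes first.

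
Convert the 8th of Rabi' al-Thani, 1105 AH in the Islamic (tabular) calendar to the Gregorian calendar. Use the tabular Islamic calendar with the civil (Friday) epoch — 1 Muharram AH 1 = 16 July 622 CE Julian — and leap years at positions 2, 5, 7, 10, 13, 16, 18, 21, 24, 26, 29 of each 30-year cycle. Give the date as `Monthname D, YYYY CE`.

December 7, 1693 CE

Julian Day Number of the source date = 2339757.
Converting JDN 2339757 to the Gregorian calendar gives 7 December 1693 CE.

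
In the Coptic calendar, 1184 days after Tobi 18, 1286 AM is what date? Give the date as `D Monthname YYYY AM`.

The starting date is JDN 2294513; 2294513 + 1184 = 2295697.
JDN 2295697 corresponds to 16 Parmouti 1289 AM.

16 Parmouti 1289 AM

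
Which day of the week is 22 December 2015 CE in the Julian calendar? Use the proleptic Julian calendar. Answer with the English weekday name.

Monday

This is JDN 2457392 (4 January 2016 Gregorian).
Since JDN mod 7 = 0 (0 = Monday), the day is Monday.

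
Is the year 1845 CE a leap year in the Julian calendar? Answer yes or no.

no

1845 mod 4 = 1, so it is a common year in the Julian calendar.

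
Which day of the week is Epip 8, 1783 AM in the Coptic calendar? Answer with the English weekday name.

This is JDN 2476212 (15 July 2067 Gregorian).
Since JDN mod 7 = 4 (0 = Monday), the day is Friday.

Friday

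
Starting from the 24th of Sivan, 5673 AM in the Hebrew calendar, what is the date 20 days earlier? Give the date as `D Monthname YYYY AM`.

4 Sivan 5673 AM

JDN of the 24th of Sivan, 5673 AM = 2419948.
2419948 − 20 = 2419928.
JDN 2419928 in the Hebrew calendar is 4 Sivan 5673 AM.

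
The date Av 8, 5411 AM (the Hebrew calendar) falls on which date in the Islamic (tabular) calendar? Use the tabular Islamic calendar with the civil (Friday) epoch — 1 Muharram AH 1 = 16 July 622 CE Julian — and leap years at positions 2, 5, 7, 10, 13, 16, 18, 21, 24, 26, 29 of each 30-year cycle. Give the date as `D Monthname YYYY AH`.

Both dates share Julian Day Number 2324282; in the tabular Islamic calendar that is 7 Sha'ban 1061 AH.

7 Sha'ban 1061 AH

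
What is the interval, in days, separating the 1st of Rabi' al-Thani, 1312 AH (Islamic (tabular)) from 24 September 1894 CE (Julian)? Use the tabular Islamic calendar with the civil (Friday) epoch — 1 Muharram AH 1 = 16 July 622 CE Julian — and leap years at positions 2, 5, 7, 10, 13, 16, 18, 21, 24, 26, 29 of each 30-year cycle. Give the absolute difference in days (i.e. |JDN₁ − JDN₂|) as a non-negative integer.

4

First date → JDN 2413104; second date → JDN 2413108.
The interval is |2413104 − 2413108| = 4 days.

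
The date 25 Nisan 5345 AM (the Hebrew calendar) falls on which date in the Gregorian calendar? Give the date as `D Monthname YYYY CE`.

24 April 1585 CE

Julian Day Number of the source date = 2300083.
Converting JDN 2300083 to the Gregorian calendar gives 24 April 1585 CE.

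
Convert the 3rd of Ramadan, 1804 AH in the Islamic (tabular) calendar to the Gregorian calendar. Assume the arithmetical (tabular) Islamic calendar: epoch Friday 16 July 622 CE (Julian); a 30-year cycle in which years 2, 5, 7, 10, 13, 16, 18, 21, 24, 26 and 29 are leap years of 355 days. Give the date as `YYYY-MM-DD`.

Julian Day Number of the source date = 2587601.
Converting JDN 2587601 to the Gregorian calendar gives 5 July 2372 CE.

2372-07-05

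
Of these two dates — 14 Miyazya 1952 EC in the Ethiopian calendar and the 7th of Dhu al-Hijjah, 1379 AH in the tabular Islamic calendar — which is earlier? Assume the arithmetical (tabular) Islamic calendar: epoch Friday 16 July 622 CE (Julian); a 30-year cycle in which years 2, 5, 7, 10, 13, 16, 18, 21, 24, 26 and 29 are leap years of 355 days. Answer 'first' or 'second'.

Converting both to JDN: 2437047 vs 2437088; the smaller is the first.

first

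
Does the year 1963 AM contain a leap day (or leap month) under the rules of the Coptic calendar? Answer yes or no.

1963 mod 4 = 3; in the Coptic calendar a year is leap when year mod 4 = 3, so it is a leap year.

yes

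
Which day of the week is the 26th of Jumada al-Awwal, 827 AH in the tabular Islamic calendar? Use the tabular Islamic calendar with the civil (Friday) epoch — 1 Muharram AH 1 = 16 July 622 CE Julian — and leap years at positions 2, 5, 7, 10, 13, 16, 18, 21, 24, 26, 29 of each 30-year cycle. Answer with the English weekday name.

Wednesday

In the proleptic Gregorian calendar this is 5 May 1424 (JDN 2241290).
Since JDN mod 7 = 2 (0 = Monday), the day is Wednesday.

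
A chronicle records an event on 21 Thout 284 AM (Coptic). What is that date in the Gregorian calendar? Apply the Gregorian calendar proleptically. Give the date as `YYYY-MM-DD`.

Both dates share Julian Day Number 1928416; in the Gregorian calendar that is 21 September 567 CE.

0567-09-21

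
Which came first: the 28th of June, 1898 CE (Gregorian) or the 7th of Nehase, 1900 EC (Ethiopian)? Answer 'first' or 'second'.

The two dates have Julian Day Numbers 2414469 and 2418167 respectively.
Since 2414469 < 2418167, the first date comes first.

first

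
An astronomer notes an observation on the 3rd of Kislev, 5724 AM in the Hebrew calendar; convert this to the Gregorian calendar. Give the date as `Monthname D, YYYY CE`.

Both dates share Julian Day Number 2438353; in the Gregorian calendar that is 19 November 1963 CE.

November 19, 1963 CE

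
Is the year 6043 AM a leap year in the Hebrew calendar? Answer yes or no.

no

Hebrew year 6043 is year 1 of its 19-year Metonic cycle; leap years are at positions 3, 6, 8, 11, 14, 17, 19, so it is a common year (12 months).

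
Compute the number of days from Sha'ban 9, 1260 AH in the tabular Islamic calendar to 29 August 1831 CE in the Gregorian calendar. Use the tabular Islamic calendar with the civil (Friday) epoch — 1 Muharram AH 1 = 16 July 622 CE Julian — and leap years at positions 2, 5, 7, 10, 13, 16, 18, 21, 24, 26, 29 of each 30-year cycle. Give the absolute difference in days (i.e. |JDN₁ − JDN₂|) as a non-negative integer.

4744

JDN of the first date = 2394803.
JDN of the second date = 2390059.
|2390059 − 2394803| = 4744.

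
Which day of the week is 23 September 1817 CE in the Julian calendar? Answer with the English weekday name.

In the Gregorian calendar this is 5 October 1817 (JDN 2384983).
2384983 ≡ 6 (mod 7); counting from Monday = 0 gives Sunday.

Sunday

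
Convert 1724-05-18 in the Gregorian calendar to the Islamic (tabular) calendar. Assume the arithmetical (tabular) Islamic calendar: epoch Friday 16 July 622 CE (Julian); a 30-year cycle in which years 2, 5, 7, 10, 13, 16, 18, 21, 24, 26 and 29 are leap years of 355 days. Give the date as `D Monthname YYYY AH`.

Julian Day Number of the source date = 2350876.
Converting JDN 2350876 to the tabular Islamic calendar gives 24 Sha'ban 1136 AH.

24 Sha'ban 1136 AH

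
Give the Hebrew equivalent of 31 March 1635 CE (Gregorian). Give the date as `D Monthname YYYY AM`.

12 Nisan 5395 AM

Julian Day Number of the source date = 2318321.
Converting JDN 2318321 to the Hebrew calendar gives 12 Nisan 5395 AM.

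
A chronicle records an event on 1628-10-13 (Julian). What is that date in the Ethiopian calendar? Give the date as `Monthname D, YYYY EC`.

Julian Day Number of the source date = 2315971.
Converting JDN 2315971 to the Ethiopian calendar gives 16 Tikimt 1621 EC.

Tikimt 16, 1621 EC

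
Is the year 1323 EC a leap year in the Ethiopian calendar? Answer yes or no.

1323 mod 4 = 3; in the Ethiopian calendar a year is leap when year mod 4 = 3, so it is a leap year.

yes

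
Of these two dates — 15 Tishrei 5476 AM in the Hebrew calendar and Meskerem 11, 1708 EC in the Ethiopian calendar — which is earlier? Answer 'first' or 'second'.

second

The two dates have Julian Day Numbers 2347735 and 2347713 respectively.
Since 2347713 < 2347735, the second date comes first.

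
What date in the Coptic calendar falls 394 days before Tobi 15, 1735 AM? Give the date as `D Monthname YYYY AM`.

The starting date is JDN 2458507; 2458507 − 394 = 2458113.
JDN 2458113 corresponds to 16 Koiak 1734 AM.

16 Koiak 1734 AM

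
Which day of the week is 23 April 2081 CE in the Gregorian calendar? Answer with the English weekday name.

Wednesday

2481243 ≡ 2 (mod 7); counting from Monday = 0 gives Wednesday.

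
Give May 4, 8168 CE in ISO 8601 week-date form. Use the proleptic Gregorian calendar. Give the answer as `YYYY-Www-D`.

The weekday is Wednesday (ISO weekday 3).
That Wednesday belongs to ISO week 18 of ISO year 8168.

8168-W18-3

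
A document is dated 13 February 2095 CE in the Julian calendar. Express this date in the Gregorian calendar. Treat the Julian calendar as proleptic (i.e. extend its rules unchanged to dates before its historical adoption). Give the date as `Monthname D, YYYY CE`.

At this point the Julian calendar is 13 days behind the Gregorian.
13 February 2095 Julian + 13 days → 26 February 2095 Gregorian.

February 26, 2095 CE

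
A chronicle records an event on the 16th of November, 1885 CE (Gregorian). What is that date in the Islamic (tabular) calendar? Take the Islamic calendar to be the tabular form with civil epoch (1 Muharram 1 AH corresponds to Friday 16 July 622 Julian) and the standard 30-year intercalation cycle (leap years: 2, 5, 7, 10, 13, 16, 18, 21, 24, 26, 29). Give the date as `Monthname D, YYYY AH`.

Safar 8, 1303 AH

Both dates share Julian Day Number 2409862; in the tabular Islamic calendar that is 8 Safar 1303 AH.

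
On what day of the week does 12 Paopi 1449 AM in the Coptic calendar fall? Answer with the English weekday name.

This is JDN 2353953 (20 October 1732 Gregorian).
JDN 2353953 mod 7 = 0, and JDN 0 was a Monday, so this is a Monday.

Monday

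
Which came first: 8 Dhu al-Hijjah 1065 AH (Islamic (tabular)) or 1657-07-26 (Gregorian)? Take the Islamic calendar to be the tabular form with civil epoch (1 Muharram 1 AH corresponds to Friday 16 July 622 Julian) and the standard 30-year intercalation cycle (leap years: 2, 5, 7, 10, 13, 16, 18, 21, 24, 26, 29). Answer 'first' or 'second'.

Converting both to JDN: 2325818 vs 2326474; the smaller is the first.

first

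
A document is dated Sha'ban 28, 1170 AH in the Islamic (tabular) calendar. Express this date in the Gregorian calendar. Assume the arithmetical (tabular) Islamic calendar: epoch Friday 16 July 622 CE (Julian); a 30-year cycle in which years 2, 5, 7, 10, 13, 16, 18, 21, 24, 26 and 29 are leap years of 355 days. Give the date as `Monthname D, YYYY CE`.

Both dates share Julian Day Number 2362929; in the Gregorian calendar that is 18 May 1757 CE.

May 18, 1757 CE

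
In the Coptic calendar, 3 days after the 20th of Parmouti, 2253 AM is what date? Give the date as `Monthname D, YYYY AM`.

The starting date is JDN 2647802; 2647802 + 3 = 2647805.
JDN 2647805 corresponds to Parmouti 23, 2253 AM.

Parmouti 23, 2253 AM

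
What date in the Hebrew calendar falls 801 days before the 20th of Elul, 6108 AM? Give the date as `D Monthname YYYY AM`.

17 Tammuz 6106 AM

Counting 801 days back from JDN 2578907 reaches JDN 2578106, which is 17 Tammuz 6106 AM.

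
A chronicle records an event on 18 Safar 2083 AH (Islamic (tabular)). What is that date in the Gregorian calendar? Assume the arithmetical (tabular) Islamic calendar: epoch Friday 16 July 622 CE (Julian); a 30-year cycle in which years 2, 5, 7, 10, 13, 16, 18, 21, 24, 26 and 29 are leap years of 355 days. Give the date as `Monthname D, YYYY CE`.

September 5, 2642 CE

Julian Day Number of the source date = 2686278.
Converting JDN 2686278 to the Gregorian calendar gives 5 September 2642 CE.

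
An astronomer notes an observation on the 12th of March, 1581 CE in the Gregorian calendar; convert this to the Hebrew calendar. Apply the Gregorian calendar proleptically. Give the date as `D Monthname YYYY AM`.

Julian Day Number of the source date = 2298579.
Converting JDN 2298579 to the Hebrew calendar gives 27 Adar 5341 AM.

27 Adar 5341 AM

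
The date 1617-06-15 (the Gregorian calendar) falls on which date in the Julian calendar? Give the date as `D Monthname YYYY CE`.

5 June 1617 CE

For dates in this range the Gregorian date is 10 days ahead of the Julian.
15 June 1617 Gregorian − 10 days → 5 June 1617 Julian.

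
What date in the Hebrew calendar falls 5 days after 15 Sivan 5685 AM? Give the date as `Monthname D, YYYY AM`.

Sivan 20, 5685 AM

JDN of 15 Sivan 5685 AM = 2424309.
2424309 + 5 = 2424314.
JDN 2424314 in the Hebrew calendar is Sivan 20, 5685 AM.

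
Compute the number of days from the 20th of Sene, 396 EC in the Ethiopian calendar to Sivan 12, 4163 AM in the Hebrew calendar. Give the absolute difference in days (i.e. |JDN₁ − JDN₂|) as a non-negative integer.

392

JDN of the first date = 1868784.
JDN of the second date = 1868392.
|1868392 − 1868784| = 392.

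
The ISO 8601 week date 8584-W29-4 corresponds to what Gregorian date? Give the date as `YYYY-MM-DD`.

ISO week 1 of 8584 is the week containing the first Thursday of 8584.
Week 29, day 4 (Thursday) lands on 8584-07-15.

8584-07-15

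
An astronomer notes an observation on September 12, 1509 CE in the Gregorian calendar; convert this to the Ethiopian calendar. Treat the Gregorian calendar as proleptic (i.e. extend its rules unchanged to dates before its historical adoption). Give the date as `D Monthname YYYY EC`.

Both dates share Julian Day Number 2272465; in the Ethiopian calendar that is 5 Meskerem 1502 EC.

5 Meskerem 1502 EC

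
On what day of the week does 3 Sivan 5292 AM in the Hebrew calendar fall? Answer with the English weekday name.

In the proleptic Gregorian calendar this is 17 May 1532 (JDN 2280748).
2280748 ≡ 1 (mod 7); counting from Monday = 0 gives Tuesday.

Tuesday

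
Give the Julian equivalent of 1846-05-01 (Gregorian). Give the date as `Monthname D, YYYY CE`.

The Julian–Gregorian offset here is 12 days (Julian trailing).
1 May 1846 Gregorian − 12 days → 19 April 1846 Julian.

April 19, 1846 CE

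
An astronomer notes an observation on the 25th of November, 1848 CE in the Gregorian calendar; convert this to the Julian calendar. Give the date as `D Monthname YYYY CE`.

13 November 1848 CE

The Julian–Gregorian offset here is 12 days (Julian trailing).
25 November 1848 Gregorian − 12 days → 13 November 1848 Julian.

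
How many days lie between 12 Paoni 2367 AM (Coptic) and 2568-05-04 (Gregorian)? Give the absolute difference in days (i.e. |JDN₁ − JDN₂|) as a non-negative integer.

First date → JDN 2689492; second date → JDN 2659127.
The interval is |2689492 − 2659127| = 30365 days.

30365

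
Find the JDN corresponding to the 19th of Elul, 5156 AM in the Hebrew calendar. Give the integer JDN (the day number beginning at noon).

In the proleptic Gregorian calendar the same day is 1 September 1396.
JDN 2451545 is 1 January 2000 CE (Gregorian); the target day is −220362 days from there, so JDN = 2231183.

2231183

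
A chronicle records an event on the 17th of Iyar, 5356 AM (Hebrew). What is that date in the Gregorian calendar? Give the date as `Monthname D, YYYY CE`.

Both dates share Julian Day Number 2304122; in the Gregorian calendar that is 15 May 1596 CE.

May 15, 1596 CE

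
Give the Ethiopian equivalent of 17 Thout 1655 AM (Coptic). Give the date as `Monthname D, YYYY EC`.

Meskerem 17, 1931 EC

The source date corresponds to 27 September 1938 in the Gregorian calendar (JDN 2429169).
That day falls on 17 Meskerem 1931 EC in the Ethiopian calendar.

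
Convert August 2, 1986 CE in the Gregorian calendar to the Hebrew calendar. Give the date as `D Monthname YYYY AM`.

Julian Day Number of the source date = 2446645.
Converting JDN 2446645 to the Hebrew calendar gives 26 Tammuz 5746 AM.

26 Tammuz 5746 AM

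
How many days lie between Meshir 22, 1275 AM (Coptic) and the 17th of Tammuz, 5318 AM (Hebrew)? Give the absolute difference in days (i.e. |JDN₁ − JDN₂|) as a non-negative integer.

228

First date → JDN 2290529; second date → JDN 2290301.
The interval is |2290529 − 2290301| = 228 days.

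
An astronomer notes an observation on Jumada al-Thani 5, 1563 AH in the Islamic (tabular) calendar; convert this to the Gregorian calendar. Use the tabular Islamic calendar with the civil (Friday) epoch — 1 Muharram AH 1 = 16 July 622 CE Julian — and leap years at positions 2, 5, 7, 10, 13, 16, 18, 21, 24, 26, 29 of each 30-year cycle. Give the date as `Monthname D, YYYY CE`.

Julian Day Number of the source date = 2502113.
Converting JDN 2502113 to the Gregorian calendar gives 14 June 2138 CE.

June 14, 2138 CE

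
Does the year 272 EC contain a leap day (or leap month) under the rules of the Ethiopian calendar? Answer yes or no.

no

272 mod 4 = 0; in the Ethiopian calendar a year is leap when year mod 4 = 3, so it is a common year.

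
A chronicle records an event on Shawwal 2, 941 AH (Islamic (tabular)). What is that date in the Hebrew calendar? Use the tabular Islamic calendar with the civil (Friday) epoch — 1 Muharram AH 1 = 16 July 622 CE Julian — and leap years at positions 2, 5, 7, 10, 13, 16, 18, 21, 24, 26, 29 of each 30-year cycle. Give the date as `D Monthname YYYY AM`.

The source date corresponds to 16 April 1535 in the proleptic Gregorian calendar (JDN 2281812).
That day falls on 2 Iyar 5295 AM in the Hebrew calendar.

2 Iyar 5295 AM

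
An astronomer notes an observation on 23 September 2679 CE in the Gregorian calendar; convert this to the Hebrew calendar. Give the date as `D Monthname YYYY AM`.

26 Elul 6439 AM

Julian Day Number of the source date = 2699810.
Converting JDN 2699810 to the Hebrew calendar gives 26 Elul 6439 AM.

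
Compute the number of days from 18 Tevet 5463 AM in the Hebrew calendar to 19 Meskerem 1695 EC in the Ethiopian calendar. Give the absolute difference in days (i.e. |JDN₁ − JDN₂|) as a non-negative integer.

101

JDN of the first date = 2343073.
JDN of the second date = 2342972.
|2342972 − 2343073| = 101.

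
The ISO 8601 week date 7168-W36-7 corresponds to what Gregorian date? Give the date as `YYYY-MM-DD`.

7168-09-08

ISO week 1 of 7168 is the week containing the first Thursday of 7168.
Week 36, day 7 (Sunday) lands on 7168-09-08.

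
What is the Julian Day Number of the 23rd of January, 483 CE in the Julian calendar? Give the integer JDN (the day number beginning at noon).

1897496

In the proleptic Gregorian calendar the same day is 24 January 483.
JDN 2400001 is 17 November 1858 CE (Gregorian), MJD 0; the target day is −502505 days from there, so JDN = 1897496.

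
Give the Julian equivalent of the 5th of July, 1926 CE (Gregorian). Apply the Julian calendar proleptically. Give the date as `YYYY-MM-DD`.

At this point the Julian calendar is 13 days behind the Gregorian.
5 July 1926 Gregorian − 13 days → 22 June 1926 Julian.

1926-06-22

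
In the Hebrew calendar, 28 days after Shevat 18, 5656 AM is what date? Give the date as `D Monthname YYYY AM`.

The starting date is JDN 2413592; 2413592 + 28 = 2413620.
JDN 2413620 corresponds to 16 Adar 5656 AM.

16 Adar 5656 AM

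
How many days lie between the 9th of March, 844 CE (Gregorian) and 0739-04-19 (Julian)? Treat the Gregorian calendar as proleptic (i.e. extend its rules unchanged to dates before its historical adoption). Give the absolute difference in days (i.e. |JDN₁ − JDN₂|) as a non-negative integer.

38307

JDN of the first date = 2029393.
JDN of the second date = 1991086.
|1991086 − 2029393| = 38307.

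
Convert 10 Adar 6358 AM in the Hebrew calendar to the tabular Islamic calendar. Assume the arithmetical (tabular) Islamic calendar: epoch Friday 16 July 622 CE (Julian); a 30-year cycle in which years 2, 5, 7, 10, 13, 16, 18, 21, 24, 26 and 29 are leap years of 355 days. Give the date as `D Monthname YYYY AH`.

9 Rabi' al-Thani 2037 AH

Both dates share Julian Day Number 2670028; in the tabular Islamic calendar that is 9 Rabi' al-Thani 2037 AH.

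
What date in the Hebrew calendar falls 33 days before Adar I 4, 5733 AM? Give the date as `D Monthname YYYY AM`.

1 Shevat 5733 AM

Counting 33 days back from JDN 2441720 reaches JDN 2441687, which is 1 Shevat 5733 AM.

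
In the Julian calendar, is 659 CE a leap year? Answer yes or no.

no

659 mod 4 = 3, so it is a common year in the Julian calendar.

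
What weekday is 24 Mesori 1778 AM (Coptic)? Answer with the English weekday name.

This is JDN 2474432 (30 August 2062 Gregorian).
JDN 2474432 mod 7 = 2, and JDN 0 was a Monday, so this is a Wednesday.

Wednesday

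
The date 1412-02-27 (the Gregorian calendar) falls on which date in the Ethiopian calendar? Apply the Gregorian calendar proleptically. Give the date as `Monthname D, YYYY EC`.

Yekatit 23, 1404 EC

Julian Day Number of the source date = 2236839.
Converting JDN 2236839 to the Ethiopian calendar gives 23 Yekatit 1404 EC.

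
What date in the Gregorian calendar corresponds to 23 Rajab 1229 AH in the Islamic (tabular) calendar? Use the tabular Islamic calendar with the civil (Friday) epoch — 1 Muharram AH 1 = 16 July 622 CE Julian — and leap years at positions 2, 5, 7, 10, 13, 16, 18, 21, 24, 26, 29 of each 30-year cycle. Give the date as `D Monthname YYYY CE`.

11 July 1814 CE

Both dates share Julian Day Number 2383801; in the Gregorian calendar that is 11 July 1814 CE.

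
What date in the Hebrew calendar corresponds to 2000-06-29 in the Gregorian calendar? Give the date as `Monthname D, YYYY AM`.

Sivan 26, 5760 AM

Both dates share Julian Day Number 2451725; in the Hebrew calendar that is 26 Sivan 5760 AM.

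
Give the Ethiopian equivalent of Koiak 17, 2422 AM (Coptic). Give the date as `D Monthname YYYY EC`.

Both dates share Julian Day Number 2709406; in the Ethiopian calendar that is 17 Tahsas 2698 EC.

17 Tahsas 2698 EC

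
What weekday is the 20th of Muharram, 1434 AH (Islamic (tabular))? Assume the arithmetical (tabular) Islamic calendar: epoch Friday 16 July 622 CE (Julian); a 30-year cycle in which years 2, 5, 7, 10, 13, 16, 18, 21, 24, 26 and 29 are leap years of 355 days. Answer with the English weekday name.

In the Gregorian calendar this is 4 December 2012 (JDN 2456266).
Since JDN mod 7 = 1 (0 = Monday), the day is Tuesday.

Tuesday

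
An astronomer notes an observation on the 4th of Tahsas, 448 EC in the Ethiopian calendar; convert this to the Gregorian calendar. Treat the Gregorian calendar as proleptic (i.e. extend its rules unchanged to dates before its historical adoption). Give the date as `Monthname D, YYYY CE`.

December 2, 455 CE

Both dates share Julian Day Number 1887581; in the Gregorian calendar that is 2 December 455 CE.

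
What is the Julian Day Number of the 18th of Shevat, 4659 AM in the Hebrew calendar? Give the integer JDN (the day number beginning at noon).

2049451

In the proleptic Gregorian calendar the same day is 7 February 899.
JDN 2451545 is 1 January 2000 CE (Gregorian); the target day is −402094 days from there, so JDN = 2049451.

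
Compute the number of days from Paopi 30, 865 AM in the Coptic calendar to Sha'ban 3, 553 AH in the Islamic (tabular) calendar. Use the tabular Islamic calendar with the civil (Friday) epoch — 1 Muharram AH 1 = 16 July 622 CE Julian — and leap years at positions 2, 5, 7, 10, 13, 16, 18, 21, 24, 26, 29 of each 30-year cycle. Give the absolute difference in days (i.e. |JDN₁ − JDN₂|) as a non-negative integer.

3594

First date → JDN 2140665; second date → JDN 2144259.
The interval is |2140665 − 2144259| = 3594 days.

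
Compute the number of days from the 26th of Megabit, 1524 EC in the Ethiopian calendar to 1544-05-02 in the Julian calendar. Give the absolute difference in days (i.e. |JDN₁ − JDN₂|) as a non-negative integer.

4424

First date → JDN 2280702; second date → JDN 2285126.
The interval is |2280702 − 2285126| = 4424 days.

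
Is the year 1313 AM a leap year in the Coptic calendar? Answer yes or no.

no

1313 mod 4 = 1; in the Coptic calendar a year is leap when year mod 4 = 3, so it is a common year.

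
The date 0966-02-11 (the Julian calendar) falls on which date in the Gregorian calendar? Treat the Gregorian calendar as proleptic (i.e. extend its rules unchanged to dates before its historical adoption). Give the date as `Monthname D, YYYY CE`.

February 16, 966 CE

For dates in this range the Gregorian date is 5 days ahead of the Julian.
11 February 966 Julian + 5 days → 16 February 966 Gregorian.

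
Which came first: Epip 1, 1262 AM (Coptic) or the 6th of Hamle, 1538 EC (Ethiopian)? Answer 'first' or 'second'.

Converting both to JDN: 2285910 vs 2285915; the smaller is the first.

first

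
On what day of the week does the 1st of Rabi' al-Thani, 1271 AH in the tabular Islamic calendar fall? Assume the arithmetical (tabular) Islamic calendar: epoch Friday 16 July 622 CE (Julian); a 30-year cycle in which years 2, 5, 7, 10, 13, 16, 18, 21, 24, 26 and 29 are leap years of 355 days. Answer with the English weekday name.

In the Gregorian calendar this is 22 December 1854 (JDN 2398575).
2398575 ≡ 4 (mod 7); counting from Monday = 0 gives Friday.

Friday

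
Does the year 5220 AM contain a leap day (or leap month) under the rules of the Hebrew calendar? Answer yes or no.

Hebrew year 5220 is year 14 of its 19-year Metonic cycle; leap years are at positions 3, 6, 8, 11, 14, 17, 19, so it is a leap year (13 months).

yes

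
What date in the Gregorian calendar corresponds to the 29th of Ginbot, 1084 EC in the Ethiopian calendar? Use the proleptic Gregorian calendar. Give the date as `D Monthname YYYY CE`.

Both dates share Julian Day Number 2120055; in the Gregorian calendar that is 30 May 1092 CE.

30 May 1092 CE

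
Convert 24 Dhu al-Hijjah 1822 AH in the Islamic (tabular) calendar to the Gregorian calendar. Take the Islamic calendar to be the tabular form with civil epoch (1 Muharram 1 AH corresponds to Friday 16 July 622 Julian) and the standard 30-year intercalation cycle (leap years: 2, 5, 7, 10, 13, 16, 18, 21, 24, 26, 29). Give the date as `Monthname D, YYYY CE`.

Both dates share Julian Day Number 2594090; in the Gregorian calendar that is 11 April 2390 CE.

April 11, 2390 CE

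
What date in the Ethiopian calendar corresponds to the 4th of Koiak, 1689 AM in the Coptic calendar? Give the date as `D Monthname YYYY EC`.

The source date corresponds to 13 December 1972 in the Gregorian calendar (JDN 2441665).
That day falls on 4 Tahsas 1965 EC in the Ethiopian calendar.

4 Tahsas 1965 EC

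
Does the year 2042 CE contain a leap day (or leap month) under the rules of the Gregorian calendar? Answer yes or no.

2042 is not divisible by 4, so it is a common year.

no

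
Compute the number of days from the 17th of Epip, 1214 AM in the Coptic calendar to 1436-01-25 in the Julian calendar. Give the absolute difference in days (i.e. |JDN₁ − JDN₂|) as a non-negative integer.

First date → JDN 2268394; second date → JDN 2245581.
The interval is |2268394 − 2245581| = 22813 days.

22813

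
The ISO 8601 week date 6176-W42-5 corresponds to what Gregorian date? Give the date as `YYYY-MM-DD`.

6176-10-18

ISO week 1 of 6176 is the week containing the first Thursday of 6176.
Week 42, day 5 (Friday) lands on 6176-10-18.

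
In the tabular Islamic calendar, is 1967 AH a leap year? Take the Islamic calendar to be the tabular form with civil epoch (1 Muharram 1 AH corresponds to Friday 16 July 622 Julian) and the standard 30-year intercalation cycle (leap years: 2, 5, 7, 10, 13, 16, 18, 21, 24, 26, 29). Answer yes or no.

no

Year 1967 AH is year 17 of its 30-year cycle; leap positions are 2, 5, 7, 10, 13, 16, 18, 21, 24, 26, 29, so it is a common year (354 days).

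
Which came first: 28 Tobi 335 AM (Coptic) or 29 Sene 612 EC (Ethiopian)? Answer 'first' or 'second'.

first

The two dates have Julian Day Numbers 1947170 and 1947687 respectively.
Since 1947170 < 1947687, the first date comes first.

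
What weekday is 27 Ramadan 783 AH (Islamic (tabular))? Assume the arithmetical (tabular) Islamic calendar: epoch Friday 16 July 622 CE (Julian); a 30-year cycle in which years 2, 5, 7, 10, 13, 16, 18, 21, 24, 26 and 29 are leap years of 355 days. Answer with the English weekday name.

Equivalently 23 December 1381 Gregorian, JDN 2225817.
JDN 2225817 mod 7 = 6, and JDN 0 was a Monday, so this is a Sunday.

Sunday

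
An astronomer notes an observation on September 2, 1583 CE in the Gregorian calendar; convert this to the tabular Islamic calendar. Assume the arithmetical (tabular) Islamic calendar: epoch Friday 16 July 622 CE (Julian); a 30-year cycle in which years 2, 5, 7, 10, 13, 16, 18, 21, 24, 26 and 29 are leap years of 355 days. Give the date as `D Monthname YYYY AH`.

Julian Day Number of the source date = 2299483.
Converting JDN 2299483 to the tabular Islamic calendar gives 14 Sha'ban 991 AH.

14 Sha'ban 991 AH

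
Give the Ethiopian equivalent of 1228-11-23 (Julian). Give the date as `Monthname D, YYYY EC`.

Both dates share Julian Day Number 2169912; in the Ethiopian calendar that is 27 Hidar 1221 EC.

Hidar 27, 1221 EC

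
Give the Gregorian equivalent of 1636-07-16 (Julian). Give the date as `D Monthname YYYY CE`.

26 July 1636 CE

The Julian–Gregorian offset here is 10 days (Julian trailing).
16 July 1636 Julian + 10 days → 26 July 1636 Gregorian.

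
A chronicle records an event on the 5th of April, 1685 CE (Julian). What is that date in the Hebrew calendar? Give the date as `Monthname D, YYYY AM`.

Both dates share Julian Day Number 2336599; in the Hebrew calendar that is 11 Nisan 5445 AM.

Nisan 11, 5445 AM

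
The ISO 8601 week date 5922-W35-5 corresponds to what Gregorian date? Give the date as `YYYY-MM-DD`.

ISO week 1 of 5922 is the week containing the first Thursday of 5922.
Week 35, day 5 (Friday) lands on 5922-09-01.

5922-09-01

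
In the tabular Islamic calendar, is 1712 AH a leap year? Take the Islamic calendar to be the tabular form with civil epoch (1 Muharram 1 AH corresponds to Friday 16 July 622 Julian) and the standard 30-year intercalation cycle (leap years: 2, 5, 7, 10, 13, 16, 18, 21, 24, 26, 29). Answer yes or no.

Year 1712 AH is year 2 of its 30-year cycle; leap positions are 2, 5, 7, 10, 13, 16, 18, 21, 24, 26, 29, so it is a leap year (355 days).

yes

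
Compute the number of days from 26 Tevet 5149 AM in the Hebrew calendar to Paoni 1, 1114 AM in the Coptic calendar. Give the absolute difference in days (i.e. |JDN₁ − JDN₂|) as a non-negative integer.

First date → JDN 2228384; second date → JDN 2231823.
The interval is |2228384 − 2231823| = 3439 days.

3439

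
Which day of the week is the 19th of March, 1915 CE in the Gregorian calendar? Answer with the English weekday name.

Friday

Since JDN mod 7 = 4 (0 = Monday), the day is Friday.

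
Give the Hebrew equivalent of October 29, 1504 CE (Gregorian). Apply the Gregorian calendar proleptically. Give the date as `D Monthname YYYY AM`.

Both dates share Julian Day Number 2270686; in the Hebrew calendar that is 11 Cheshvan 5265 AM.

11 Cheshvan 5265 AM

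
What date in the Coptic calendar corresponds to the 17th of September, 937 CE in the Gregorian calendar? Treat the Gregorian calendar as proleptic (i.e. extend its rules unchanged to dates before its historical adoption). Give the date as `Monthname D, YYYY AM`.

Thout 15, 654 AM

Both dates share Julian Day Number 2063552; in the Coptic calendar that is 15 Thout 654 AM.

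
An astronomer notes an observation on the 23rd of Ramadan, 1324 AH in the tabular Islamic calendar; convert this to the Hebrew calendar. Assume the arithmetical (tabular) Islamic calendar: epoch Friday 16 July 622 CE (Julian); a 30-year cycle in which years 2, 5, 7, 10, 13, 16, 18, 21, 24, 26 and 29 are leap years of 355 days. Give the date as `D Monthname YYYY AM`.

22 Cheshvan 5667 AM

Both dates share Julian Day Number 2417525; in the Hebrew calendar that is 22 Cheshvan 5667 AM.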